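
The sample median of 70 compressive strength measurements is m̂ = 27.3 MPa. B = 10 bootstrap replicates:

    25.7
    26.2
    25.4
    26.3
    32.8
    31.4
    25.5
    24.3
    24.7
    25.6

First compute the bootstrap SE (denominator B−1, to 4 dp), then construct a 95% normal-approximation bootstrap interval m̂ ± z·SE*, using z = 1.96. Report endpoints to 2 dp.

(21.65, 32.95)

Mean of replicates = 26.7900; sum of squared deviations = 74.7290; SE* = √(74.7290/9) = 2.8815
Margin = 1.96 × 2.8815 = 5.648
Interval: 27.3 ± 5.648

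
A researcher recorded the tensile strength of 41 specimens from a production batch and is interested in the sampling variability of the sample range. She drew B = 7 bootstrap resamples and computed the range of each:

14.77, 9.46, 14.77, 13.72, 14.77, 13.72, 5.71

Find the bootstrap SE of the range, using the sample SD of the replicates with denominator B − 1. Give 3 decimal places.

Bootstrap SE is the standard deviation of the 7 replicate ranges.
Mean of replicates: (14.77 + 9.46 + 14.77 + 13.72 + 14.77 + 13.72 + 5.71) / 7 = 86.9200 / 7 = 12.4171
Sum of squared deviations: (+2.3529)² + (−2.9571)² + (+2.3529)² + (+1.3029)² + (+2.3529)² + (+1.3029)² + (−6.7071)² = 73.7331
Variance = 73.7331 / 6 = 12.2889
SE* = √12.2889

SE* = 3.506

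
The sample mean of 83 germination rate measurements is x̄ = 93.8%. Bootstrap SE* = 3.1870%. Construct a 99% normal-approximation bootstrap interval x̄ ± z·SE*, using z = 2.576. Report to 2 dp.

(85.59, 102.01)

Margin = 2.576 × 3.1870 = 8.210
Interval: 93.8 ± 8.210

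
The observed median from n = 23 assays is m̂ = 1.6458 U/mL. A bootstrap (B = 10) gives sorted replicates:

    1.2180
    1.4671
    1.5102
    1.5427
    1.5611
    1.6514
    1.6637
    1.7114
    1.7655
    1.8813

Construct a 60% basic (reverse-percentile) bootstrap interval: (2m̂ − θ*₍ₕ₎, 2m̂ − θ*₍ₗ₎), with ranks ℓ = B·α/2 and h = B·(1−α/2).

Percentile endpoints at ranks 2 and 8: θ*₍2₎ = 1.4671, θ*₍8₎ = 1.7114.
Basic interval reflects these around m̂:
  lower = 2 × 1.6458 − 1.7114 = 1.5802
  upper = 2 × 1.6458 − 1.4671 = 1.8245

(1.5802, 1.8245)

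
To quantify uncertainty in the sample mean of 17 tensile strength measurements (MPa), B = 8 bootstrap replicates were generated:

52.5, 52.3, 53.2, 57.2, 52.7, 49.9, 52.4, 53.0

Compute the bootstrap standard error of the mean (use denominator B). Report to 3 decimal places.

SE* = 1.884

Bootstrap SE is the standard deviation of the 8 replicate means.
Mean of replicates: (52.5 + 52.3 + 53.2 + 57.2 + 52.7 + 49.9 + 52.4 + 53.0) / 8 = 423.2000 / 8 = 52.9000
Sum of squared deviations: (−0.4000)² + (−0.6000)² + (+0.3000)² + (+4.3000)² + (−0.2000)² + (−3.0000)² + (−0.5000)² + (+0.1000)² = 28.4000
Variance = 28.4000 / 8 = 3.5500
SE* = √3.5500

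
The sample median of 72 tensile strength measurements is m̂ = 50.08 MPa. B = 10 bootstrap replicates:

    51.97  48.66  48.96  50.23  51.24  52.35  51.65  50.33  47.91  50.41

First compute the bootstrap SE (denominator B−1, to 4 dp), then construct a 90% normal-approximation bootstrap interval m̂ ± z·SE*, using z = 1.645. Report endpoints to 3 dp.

Mean of replicates = 50.3710; sum of squared deviations = 19.8623; SE* = √(19.8623/9) = 1.4856
Margin = 1.645 × 1.4856 = 2.4438
Interval: 50.08 ± 2.4438

(47.636, 52.524)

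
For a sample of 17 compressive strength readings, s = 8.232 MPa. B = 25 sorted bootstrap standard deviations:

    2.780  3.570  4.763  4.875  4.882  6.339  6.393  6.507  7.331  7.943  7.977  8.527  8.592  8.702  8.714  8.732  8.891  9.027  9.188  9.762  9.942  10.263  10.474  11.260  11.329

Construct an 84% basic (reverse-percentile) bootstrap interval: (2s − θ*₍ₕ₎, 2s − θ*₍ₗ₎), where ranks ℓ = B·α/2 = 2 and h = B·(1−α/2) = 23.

(5.990, 12.894)

Percentile endpoints at ranks 2 and 23: θ*₍2₎ = 3.570, θ*₍23₎ = 10.474.
Basic interval reflects these around s:
  lower = 2 × 8.232 − 10.474 = 5.990
  upper = 2 × 8.232 − 3.570 = 12.894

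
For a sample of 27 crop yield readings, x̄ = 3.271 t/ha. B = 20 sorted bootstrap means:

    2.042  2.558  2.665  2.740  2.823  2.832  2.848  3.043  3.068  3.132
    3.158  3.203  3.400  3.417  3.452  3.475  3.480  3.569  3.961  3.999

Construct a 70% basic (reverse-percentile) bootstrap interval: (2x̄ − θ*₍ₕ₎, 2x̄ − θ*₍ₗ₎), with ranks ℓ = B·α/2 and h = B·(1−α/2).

Percentile endpoints at ranks 3 and 17: θ*₍3₎ = 2.665, θ*₍17₎ = 3.480.
Basic interval reflects these around x̄:
  lower = 2 × 3.271 − 3.480 = 3.062
  upper = 2 × 3.271 − 2.665 = 3.877

(3.062, 3.877)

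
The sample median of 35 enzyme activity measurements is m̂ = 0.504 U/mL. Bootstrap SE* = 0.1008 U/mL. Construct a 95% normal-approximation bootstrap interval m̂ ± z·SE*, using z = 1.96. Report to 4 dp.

(0.3064, 0.7016)

Margin = 1.96 × 0.1008 = 0.19757
Interval: 0.504 ± 0.19757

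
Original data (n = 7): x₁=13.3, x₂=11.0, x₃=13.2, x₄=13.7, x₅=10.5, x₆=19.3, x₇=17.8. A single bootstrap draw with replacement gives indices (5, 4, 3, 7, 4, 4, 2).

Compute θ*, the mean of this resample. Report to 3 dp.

Resample values: 10.5, 13.7, 13.2, 17.8, 13.7, 13.7, 11.0.
Mean = (10.5 + 13.7 + 13.2 + 17.8 + 13.7 + 13.7 + 11.0) / 7 = 93.60 / 7 = 13.371

θ* = 13.371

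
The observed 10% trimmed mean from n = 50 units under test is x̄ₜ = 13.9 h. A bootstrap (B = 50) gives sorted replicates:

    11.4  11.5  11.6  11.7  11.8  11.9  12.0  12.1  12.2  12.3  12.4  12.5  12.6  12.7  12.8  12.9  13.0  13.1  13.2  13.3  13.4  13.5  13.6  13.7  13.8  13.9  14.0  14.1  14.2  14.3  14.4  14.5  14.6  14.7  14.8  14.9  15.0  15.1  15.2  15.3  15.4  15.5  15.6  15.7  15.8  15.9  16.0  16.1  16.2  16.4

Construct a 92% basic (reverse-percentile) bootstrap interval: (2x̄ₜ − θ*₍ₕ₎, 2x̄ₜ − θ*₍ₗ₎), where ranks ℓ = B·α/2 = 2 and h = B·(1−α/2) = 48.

(11.7, 16.3)

Percentile endpoints at ranks 2 and 48: θ*₍2₎ = 11.5, θ*₍48₎ = 16.1.
Basic interval reflects these around x̄ₜ:
  lower = 2 × 13.9 − 16.1 = 11.7
  upper = 2 × 13.9 − 11.5 = 16.3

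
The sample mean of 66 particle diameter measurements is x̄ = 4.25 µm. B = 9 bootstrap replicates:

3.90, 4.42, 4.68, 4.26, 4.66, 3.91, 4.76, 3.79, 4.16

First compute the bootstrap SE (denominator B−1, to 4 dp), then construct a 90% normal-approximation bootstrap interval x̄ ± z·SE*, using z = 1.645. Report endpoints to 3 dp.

Mean of replicates = 4.2822; sum of squared deviations = 1.0906; SE* = √(1.0906/8) = 0.3692
Margin = 1.645 × 0.3692 = 0.6073
Interval: 4.25 ± 0.6073

(3.643, 4.857)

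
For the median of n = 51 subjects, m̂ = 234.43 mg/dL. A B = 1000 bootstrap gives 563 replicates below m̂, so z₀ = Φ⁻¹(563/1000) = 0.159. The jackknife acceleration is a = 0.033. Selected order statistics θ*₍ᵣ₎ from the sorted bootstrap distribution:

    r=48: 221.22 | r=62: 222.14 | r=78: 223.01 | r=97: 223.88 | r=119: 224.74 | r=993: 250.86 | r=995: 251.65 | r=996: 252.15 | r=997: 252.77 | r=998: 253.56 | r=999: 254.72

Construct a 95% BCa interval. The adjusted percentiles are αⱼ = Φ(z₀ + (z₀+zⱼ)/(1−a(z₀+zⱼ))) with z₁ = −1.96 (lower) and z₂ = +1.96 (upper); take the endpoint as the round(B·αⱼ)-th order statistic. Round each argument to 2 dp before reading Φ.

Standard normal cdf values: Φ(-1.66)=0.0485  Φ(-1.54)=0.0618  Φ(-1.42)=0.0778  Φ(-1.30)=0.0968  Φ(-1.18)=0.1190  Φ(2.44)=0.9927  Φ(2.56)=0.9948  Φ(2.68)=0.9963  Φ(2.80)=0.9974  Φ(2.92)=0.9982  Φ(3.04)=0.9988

(222.14, 250.86)

Lower: z₀ + z₁ = 0.159 + (-1.960) = -1.801; 1 − a(z₀+z₁) = 1 − (0.033)(-1.801) = 1.0594; argument = 0.159 + (-1.801)/1.0594 = -1.5410 → -1.54.
α₁ = Φ(-1.54) = 0.0618; rank = round(1000 × 0.0618) = 62; θ*₍62₎ = 222.14.
Upper: z₀ + z₂ = 2.119; 1 − a(z₀+z₂) = 0.9301; argument = 2.4373 → 2.44; α₂ = 0.9927; rank = 993; θ*₍993₎ = 250.86.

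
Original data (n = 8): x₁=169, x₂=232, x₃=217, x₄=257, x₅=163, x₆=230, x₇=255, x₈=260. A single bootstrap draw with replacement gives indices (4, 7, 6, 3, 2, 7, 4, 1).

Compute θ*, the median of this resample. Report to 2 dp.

Resample values: 257, 255, 230, 217, 232, 255, 257, 169.
Sorted: 169, 217, 230, 232, 255, 255, 257, 257
Median = average of the two middle values = 243.50

θ* = 243.50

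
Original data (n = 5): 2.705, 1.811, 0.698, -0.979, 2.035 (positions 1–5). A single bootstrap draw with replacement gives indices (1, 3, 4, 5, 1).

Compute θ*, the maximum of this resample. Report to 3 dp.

Resample values: 2.705, 0.698, -0.979, 2.035, 2.705.
Maximum = 2.705

θ* = 2.705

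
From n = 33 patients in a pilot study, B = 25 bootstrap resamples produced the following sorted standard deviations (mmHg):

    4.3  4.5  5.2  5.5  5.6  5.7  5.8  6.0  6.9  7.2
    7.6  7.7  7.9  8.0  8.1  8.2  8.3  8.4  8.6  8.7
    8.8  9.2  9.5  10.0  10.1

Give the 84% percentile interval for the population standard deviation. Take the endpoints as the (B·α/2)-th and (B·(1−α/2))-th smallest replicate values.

α = 0.16; lower rank = 25 × 0.080 = 2; upper rank = 25 × 0.920 = 23.
The 2nd smallest replicate is 4.5; the 23rd is 9.5.

(4.5, 9.5)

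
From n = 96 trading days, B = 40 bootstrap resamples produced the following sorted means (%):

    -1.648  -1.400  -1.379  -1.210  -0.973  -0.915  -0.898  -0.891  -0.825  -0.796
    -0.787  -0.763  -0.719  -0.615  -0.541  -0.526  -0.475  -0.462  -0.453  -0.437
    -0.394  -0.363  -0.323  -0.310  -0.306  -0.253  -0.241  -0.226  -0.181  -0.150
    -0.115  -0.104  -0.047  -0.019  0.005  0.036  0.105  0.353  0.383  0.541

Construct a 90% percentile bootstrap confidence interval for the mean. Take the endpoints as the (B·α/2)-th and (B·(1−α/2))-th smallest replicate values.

(-1.400, 0.353)

α = 0.10; lower rank = 40 × 0.050 = 2; upper rank = 40 × 0.950 = 38.
The 2nd smallest replicate is -1.400; the 38th is 0.353.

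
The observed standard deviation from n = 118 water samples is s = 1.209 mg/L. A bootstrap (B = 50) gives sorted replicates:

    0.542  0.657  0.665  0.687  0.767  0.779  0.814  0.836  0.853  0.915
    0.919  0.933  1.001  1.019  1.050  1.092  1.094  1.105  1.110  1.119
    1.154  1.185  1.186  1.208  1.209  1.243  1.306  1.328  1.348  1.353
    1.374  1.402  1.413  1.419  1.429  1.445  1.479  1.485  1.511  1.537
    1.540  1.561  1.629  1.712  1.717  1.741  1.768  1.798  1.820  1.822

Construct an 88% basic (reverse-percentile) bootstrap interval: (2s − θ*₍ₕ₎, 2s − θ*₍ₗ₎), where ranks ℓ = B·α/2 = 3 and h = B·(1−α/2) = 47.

Percentile endpoints at ranks 3 and 47: θ*₍3₎ = 0.665, θ*₍47₎ = 1.768.
Basic interval reflects these around s:
  lower = 2 × 1.209 − 1.768 = 0.650
  upper = 2 × 1.209 − 0.665 = 1.753

(0.650, 1.753)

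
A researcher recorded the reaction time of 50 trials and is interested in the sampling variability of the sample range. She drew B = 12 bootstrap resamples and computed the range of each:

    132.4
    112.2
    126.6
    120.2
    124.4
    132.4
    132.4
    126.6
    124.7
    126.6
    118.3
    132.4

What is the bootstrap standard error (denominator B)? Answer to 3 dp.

Bootstrap SE is the standard deviation of the 12 replicate ranges.
Mean of replicates: (132.4 + 112.2 + 126.6 + 120.2 + 124.4 + 132.4 + 132.4 + 126.6 + 124.7 + 126.6 + 118.3 + 132.4) / 12 = 1509.2000 / 12 = 125.7667
Sum of squared deviations: (+6.6333)² + (−13.5667)² + (+0.8333)² + (−5.5667)² + (−1.3667)² + (+6.6333)² + (+6.6333)² + (+0.8333)² + (−1.0667)² + (+0.8333)² + (−7.4667)² + (+6.6333)² = 451.8867
Variance = 451.8867 / 12 = 37.6572
SE* = √37.6572

SE* = 6.137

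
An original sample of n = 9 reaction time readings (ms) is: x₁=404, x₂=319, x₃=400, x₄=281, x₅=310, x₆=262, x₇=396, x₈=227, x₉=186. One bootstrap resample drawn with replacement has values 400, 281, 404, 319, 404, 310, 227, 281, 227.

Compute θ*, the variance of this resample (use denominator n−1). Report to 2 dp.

θ* = 5109.00

Mean = 317.0000; sum of squared deviations = 40872.0000
s² = 40872.0000 / 8 = 5109.0000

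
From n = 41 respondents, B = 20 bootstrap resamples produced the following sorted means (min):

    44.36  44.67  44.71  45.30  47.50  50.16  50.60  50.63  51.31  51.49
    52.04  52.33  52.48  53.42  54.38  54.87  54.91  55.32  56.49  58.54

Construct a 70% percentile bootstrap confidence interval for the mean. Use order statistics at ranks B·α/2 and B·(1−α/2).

(44.71, 54.91)

α = 0.30; lower rank = 20 × 0.150 = 3; upper rank = 20 × 0.850 = 17.
The 3rd smallest replicate is 44.71; the 17th is 54.91.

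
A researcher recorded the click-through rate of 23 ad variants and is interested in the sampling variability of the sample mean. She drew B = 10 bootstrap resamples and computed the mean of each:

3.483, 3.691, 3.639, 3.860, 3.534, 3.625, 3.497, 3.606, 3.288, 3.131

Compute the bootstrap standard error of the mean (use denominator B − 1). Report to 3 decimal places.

SE* = 0.206

Bootstrap SE is the standard deviation of the 10 replicate means.
Mean of replicates: (3.483 + 3.691 + 3.639 + 3.860 + 3.534 + 3.625 + 3.497 + 3.606 + 3.288 + 3.131) / 10 = 35.3540 / 10 = 3.5354
Sum of squared deviations: (−0.0524)² + (+0.1556)² + (+0.1036)² + (+0.3246)² + (−0.0014)² + (+0.0896)² + (−0.0384)² + (+0.0706)² + (−0.2474)² + (−0.4044)² = 0.3823
Variance = 0.3823 / 9 = 0.0425
SE* = √0.0425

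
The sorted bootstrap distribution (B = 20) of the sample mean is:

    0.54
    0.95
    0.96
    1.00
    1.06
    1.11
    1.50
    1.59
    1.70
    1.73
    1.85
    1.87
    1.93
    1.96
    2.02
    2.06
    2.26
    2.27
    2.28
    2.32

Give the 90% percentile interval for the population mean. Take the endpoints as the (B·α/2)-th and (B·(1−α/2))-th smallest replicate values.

(0.54, 2.28)

α = 0.10; lower rank = 20 × 0.050 = 1; upper rank = 20 × 0.950 = 19.
The 1st smallest replicate is 0.54; the 19th is 2.28.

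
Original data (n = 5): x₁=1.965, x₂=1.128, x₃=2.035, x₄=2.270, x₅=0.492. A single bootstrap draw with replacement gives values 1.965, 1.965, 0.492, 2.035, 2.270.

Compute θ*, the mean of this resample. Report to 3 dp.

θ* = 1.745

Mean = (1.965 + 1.965 + 0.492 + 2.035 + 2.270) / 5 = 8.7270 / 5 = 1.745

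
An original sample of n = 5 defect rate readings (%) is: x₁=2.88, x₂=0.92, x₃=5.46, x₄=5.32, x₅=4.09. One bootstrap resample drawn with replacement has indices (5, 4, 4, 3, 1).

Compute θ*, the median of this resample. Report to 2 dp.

θ* = 5.32

Resample values: 4.09, 5.32, 5.32, 5.46, 2.88.
Sorted: 2.88, 4.09, 5.32, 5.32, 5.46
Median = middle value = 5.32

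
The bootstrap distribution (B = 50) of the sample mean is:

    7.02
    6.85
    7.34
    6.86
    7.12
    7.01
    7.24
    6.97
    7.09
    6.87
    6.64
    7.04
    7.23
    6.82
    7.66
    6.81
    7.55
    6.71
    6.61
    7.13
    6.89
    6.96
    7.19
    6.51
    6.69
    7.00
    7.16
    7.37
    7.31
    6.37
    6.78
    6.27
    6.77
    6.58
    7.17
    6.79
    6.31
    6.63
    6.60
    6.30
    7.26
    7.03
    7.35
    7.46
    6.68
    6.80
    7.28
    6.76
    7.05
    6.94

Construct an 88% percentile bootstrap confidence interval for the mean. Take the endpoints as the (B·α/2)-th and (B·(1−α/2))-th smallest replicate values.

(6.31, 7.37)

Sorted replicates: 6.27, 6.30, 6.31, 6.37, 6.51, 6.58, 6.60, 6.61, 6.63, 6.64, 6.68, 6.69, 6.71, 6.76, 6.77, 6.78, 6.79, 6.80, 6.81, 6.82, 6.85, 6.86, 6.87, 6.89, 6.94, 6.96, 6.97, 7.00, 7.01, 7.02, 7.03, 7.04, 7.05, 7.09, 7.12, 7.13, 7.16, 7.17, 7.19, 7.23, 7.24, 7.26, 7.28, 7.31, 7.34, 7.35, 7.37, 7.46, 7.55, 7.66
α = 0.12; lower rank = 50 × 0.060 = 3; upper rank = 50 × 0.940 = 47.
The 3rd smallest replicate is 6.31; the 47th is 7.37.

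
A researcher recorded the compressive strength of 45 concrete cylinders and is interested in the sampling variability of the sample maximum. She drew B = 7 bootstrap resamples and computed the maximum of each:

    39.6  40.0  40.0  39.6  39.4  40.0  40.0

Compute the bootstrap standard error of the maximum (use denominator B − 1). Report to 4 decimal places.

SE* = 0.2582

Bootstrap SE is the standard deviation of the 7 replicate maximums.
Mean of replicates: (39.6 + 40.0 + 40.0 + 39.6 + 39.4 + 40.0 + 40.0) / 7 = 278.60000 / 7 = 39.80000
Sum of squared deviations: (−0.20000)² + (+0.20000)² + (+0.20000)² + (−0.20000)² + (−0.40000)² + (+0.20000)² + (+0.20000)² = 0.40000
Variance = 0.40000 / 6 = 0.06667
SE* = √0.06667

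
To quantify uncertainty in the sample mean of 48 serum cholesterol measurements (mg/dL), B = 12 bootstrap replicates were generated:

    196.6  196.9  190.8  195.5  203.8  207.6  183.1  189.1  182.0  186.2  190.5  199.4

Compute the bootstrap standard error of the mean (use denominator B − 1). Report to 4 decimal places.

SE* = 7.9442

Bootstrap SE is the standard deviation of the 12 replicate means.
Mean of replicates: (196.6 + 196.9 + 190.8 + 195.5 + 203.8 + 207.6 + 183.1 + 189.1 + 182.0 + 186.2 + 190.5 + 199.4) / 12 = 2321.50000 / 12 = 193.45833
Sum of squared deviations: (+3.14167)² + (+3.44167)² + (−2.65833)² + (+2.04167)² + (+10.34167)² + (+14.14167)² + (−10.35833)² + (−4.35833)² + (−11.45833)² + (−7.25833)² + (−2.95833)² + (+5.94167)² = 694.20917
Variance = 694.20917 / 11 = 63.10992
SE* = √63.10992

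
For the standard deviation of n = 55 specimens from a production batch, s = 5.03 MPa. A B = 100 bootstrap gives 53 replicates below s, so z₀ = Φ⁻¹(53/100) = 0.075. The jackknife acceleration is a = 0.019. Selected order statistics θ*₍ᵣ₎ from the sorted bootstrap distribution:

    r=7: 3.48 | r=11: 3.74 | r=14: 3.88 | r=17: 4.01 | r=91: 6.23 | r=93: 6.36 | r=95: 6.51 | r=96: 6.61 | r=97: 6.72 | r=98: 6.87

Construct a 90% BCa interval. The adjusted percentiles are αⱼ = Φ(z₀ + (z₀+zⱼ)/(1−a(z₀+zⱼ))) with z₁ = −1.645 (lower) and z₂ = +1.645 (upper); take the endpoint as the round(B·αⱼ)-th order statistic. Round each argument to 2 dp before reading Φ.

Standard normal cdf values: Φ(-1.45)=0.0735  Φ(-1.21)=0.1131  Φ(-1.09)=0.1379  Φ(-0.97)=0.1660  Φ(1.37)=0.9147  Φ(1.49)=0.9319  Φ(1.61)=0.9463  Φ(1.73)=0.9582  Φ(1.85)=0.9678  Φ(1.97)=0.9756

Lower: z₀ + z₁ = 0.075 + (-1.645) = -1.570; 1 − a(z₀+z₁) = 1 − (0.019)(-1.570) = 1.0298; argument = 0.075 + (-1.570)/1.0298 = -1.4495 → -1.45.
α₁ = Φ(-1.45) = 0.0735; rank = round(100 × 0.0735) = 7; θ*₍7₎ = 3.48.
Upper: z₀ + z₂ = 1.720; 1 − a(z₀+z₂) = 0.9673; argument = 1.8531 → 1.85; α₂ = 0.9678; rank = 97; θ*₍97₎ = 6.72.

(3.48, 6.72)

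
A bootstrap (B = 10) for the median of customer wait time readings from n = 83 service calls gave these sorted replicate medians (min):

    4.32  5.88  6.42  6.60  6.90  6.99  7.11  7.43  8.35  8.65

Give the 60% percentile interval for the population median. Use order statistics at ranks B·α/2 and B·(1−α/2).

α = 0.40; lower rank = 10 × 0.200 = 2; upper rank = 10 × 0.800 = 8.
The 2nd smallest replicate is 5.88; the 8th is 7.43.

(5.88, 7.43)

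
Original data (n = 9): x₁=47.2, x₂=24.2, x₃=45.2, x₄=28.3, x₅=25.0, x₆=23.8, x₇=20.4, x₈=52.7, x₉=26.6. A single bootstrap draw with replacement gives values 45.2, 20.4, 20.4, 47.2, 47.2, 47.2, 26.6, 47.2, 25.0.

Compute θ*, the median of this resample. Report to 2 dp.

Sorted: 20.4, 20.4, 25.0, 26.6, 45.2, 47.2, 47.2, 47.2, 47.2
Median = middle value = 45.20

θ* = 45.20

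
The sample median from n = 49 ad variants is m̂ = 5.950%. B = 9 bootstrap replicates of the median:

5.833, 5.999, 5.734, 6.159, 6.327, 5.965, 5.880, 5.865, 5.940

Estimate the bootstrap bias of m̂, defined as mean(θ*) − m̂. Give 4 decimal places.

mean(θ*) = (5.833 + 5.999 + 5.734 + 6.159 + 6.327 + 5.965 + 5.880 + 5.865 + 5.940) / 9 = 5.96689
bias = 5.96689 − 5.950

bias = +0.0169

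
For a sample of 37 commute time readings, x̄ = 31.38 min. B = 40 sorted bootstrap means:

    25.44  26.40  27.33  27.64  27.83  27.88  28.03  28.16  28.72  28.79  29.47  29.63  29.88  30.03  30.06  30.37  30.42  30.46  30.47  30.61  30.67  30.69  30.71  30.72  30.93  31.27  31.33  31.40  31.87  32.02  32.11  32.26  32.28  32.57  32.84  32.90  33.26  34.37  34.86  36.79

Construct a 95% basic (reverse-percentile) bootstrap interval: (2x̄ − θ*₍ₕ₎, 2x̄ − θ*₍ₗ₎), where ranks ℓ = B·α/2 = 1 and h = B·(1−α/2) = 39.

(27.90, 37.32)

Percentile endpoints at ranks 1 and 39: θ*₍1₎ = 25.44, θ*₍39₎ = 34.86.
Basic interval reflects these around x̄:
  lower = 2 × 31.38 − 34.86 = 27.90
  upper = 2 × 31.38 − 25.44 = 37.32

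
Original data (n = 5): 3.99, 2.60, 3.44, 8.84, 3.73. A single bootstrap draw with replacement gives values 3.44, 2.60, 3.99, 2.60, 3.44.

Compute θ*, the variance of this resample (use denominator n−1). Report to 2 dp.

Mean = 3.2140; sum of squared deviations = 1.4583
s² = 1.4583 / 4 = 0.3646

θ* = 0.36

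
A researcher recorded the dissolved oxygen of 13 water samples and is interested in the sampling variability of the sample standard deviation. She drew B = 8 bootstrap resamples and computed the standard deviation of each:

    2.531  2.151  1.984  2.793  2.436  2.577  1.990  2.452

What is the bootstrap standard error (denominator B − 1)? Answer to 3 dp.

SE* = 0.293

Bootstrap SE is the standard deviation of the 8 replicate standard deviations.
Mean of replicates: (2.531 + 2.151 + 1.984 + 2.793 + 2.436 + 2.577 + 1.990 + 2.452) / 8 = 18.9140 / 8 = 2.3643
Sum of squared deviations: (+0.1667)² + (−0.2133)² + (−0.3803)² + (+0.4287)² + (+0.0717)² + (+0.2127)² + (−0.3743)² + (+0.0877)² = 0.5999
Variance = 0.5999 / 7 = 0.0857
SE* = √0.0857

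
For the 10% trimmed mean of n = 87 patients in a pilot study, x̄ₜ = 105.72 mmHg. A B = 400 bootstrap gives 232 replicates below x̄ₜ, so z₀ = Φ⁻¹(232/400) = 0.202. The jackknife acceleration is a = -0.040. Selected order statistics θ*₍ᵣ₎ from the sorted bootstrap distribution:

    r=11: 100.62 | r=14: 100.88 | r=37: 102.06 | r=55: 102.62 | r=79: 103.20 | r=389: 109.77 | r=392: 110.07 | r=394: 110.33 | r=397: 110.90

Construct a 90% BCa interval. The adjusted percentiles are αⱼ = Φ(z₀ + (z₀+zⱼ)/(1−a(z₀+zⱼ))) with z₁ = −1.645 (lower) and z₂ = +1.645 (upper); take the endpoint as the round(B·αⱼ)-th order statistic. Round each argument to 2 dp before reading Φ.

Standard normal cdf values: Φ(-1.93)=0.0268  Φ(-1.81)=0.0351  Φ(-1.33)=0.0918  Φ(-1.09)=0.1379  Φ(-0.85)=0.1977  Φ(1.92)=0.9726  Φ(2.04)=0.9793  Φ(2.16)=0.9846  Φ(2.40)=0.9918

Lower: z₀ + z₁ = 0.202 + (-1.645) = -1.443; 1 − a(z₀+z₁) = 1 − (-0.040)(-1.443) = 0.9423; argument = 0.202 + (-1.443)/0.9423 = -1.3294 → -1.33.
α₁ = Φ(-1.33) = 0.0918; rank = round(400 × 0.0918) = 37; θ*₍37₎ = 102.06.
Upper: z₀ + z₂ = 1.847; 1 − a(z₀+z₂) = 1.0739; argument = 1.9219 → 1.92; α₂ = 0.9726; rank = 389; θ*₍389₎ = 109.77.

(102.06, 109.77)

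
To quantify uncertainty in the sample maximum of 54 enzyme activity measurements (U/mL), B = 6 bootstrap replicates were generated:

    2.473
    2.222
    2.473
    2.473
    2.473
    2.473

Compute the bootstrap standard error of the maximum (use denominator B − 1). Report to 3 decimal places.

Bootstrap SE is the standard deviation of the 6 replicate maximums.
Mean of replicates: (2.473 + 2.222 + 2.473 + 2.473 + 2.473 + 2.473) / 6 = 14.5870 / 6 = 2.4312
Sum of squared deviations: (+0.0418)² + (−0.2092)² + (+0.0418)² + (+0.0418)² + (+0.0418)² + (+0.0418)² = 0.0525
Variance = 0.0525 / 5 = 0.0105
SE* = √0.0105

SE* = 0.102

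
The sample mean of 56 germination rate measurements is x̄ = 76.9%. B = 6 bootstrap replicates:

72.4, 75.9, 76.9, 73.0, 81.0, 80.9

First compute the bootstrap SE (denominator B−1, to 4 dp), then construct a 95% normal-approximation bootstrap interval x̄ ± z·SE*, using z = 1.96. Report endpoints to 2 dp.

Mean of replicates = 76.6833; sum of squared deviations = 68.9883; SE* = √(68.9883/5) = 3.7145
Margin = 1.96 × 3.7145 = 7.280
Interval: 76.9 ± 7.280

(69.62, 84.18)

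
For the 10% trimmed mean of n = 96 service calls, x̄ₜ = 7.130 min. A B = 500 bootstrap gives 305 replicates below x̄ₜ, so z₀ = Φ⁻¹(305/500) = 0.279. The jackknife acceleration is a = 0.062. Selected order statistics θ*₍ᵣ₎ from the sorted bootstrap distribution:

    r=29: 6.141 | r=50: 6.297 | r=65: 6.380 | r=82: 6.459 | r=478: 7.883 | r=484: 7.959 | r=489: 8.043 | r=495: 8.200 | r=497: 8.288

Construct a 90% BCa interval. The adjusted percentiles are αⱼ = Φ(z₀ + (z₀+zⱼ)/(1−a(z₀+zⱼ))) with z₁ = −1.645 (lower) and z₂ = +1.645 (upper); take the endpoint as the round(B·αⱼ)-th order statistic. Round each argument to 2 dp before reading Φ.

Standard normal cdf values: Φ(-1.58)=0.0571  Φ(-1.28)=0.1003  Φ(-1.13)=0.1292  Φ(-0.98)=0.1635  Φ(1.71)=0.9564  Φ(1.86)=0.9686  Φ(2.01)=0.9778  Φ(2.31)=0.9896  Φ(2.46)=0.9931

Lower: z₀ + z₁ = 0.279 + (-1.645) = -1.366; 1 − a(z₀+z₁) = 1 − (0.062)(-1.366) = 1.0847; argument = 0.279 + (-1.366)/1.0847 = -0.9803 → -0.98.
α₁ = Φ(-0.98) = 0.1635; rank = round(500 × 0.1635) = 82; θ*₍82₎ = 6.459.
Upper: z₀ + z₂ = 1.924; 1 − a(z₀+z₂) = 0.8807; argument = 2.4636 → 2.46; α₂ = 0.9931; rank = 497; θ*₍497₎ = 8.288.

(6.459, 8.288)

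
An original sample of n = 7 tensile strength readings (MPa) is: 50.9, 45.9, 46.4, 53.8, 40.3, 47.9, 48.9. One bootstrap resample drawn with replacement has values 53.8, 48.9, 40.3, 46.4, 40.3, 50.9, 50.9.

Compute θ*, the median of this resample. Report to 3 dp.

θ* = 48.900

Sorted: 40.3, 40.3, 46.4, 48.9, 50.9, 50.9, 53.8
Median = middle value = 48.900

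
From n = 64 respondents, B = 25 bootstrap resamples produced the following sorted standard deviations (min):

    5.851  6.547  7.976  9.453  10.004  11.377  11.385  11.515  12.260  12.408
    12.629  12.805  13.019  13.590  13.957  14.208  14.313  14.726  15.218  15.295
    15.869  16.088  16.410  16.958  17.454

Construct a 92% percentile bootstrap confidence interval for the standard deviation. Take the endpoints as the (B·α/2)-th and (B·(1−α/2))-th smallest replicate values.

α = 0.08; lower rank = 25 × 0.040 = 1; upper rank = 25 × 0.960 = 24.
The 1st smallest replicate is 5.851; the 24th is 16.958.

(5.851, 16.958)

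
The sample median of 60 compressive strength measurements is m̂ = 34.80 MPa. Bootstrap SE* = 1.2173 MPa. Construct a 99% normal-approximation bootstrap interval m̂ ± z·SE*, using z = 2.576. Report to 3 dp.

Margin = 2.576 × 1.2173 = 3.1358
Interval: 34.80 ± 3.1358

(31.664, 37.936)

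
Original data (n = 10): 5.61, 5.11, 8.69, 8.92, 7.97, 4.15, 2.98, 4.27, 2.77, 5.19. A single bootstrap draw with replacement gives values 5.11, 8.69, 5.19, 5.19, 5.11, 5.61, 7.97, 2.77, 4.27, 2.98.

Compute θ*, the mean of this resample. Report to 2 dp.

θ* = 5.29

Mean = (5.11 + 8.69 + 5.19 + 5.19 + 5.11 + 5.61 + 7.97 + 2.77 + 4.27 + 2.98) / 10 = 52.890 / 10 = 5.29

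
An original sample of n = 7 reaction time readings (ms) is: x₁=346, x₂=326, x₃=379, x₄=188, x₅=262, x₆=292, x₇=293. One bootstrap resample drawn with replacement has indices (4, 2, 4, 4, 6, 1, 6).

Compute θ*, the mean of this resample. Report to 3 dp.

θ* = 260.000

Resample values: 188, 326, 188, 188, 292, 346, 292.
Mean = (188 + 326 + 188 + 188 + 292 + 346 + 292) / 7 = 1820.0 / 7 = 260.000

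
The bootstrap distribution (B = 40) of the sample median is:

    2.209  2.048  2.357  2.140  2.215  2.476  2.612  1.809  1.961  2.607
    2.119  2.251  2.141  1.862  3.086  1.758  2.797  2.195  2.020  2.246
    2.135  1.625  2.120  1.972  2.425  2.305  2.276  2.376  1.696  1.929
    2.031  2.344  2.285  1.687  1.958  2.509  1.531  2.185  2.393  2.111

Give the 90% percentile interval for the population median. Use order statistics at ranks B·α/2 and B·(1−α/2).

(1.625, 2.612)

Sorted replicates: 1.531, 1.625, 1.687, 1.696, 1.758, 1.809, 1.862, 1.929, 1.958, 1.961, 1.972, 2.020, 2.031, 2.048, 2.111, 2.119, 2.120, 2.135, 2.140, 2.141, 2.185, 2.195, 2.209, 2.215, 2.246, 2.251, 2.276, 2.285, 2.305, 2.344, 2.357, 2.376, 2.393, 2.425, 2.476, 2.509, 2.607, 2.612, 2.797, 3.086
α = 0.10; lower rank = 40 × 0.050 = 2; upper rank = 40 × 0.950 = 38.
The 2nd smallest replicate is 1.625; the 38th is 2.612.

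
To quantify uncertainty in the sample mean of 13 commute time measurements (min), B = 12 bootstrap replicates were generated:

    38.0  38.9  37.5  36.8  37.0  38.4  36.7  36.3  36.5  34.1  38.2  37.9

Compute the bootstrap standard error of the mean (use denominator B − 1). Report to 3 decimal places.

SE* = 1.276

Bootstrap SE is the standard deviation of the 12 replicate means.
Mean of replicates: (38.0 + 38.9 + 37.5 + 36.8 + 37.0 + 38.4 + 36.7 + 36.3 + 36.5 + 34.1 + 38.2 + 37.9) / 12 = 446.3000 / 12 = 37.1917
Sum of squared deviations: (+0.8083)² + (+1.7083)² + (+0.3083)² + (−0.3917)² + (−0.1917)² + (+1.2083)² + (−0.4917)² + (−0.8917)² + (−0.6917)² + (−3.0917)² + (+1.0083)² + (+0.7083)² = 17.9092
Variance = 17.9092 / 11 = 1.6281
SE* = √1.6281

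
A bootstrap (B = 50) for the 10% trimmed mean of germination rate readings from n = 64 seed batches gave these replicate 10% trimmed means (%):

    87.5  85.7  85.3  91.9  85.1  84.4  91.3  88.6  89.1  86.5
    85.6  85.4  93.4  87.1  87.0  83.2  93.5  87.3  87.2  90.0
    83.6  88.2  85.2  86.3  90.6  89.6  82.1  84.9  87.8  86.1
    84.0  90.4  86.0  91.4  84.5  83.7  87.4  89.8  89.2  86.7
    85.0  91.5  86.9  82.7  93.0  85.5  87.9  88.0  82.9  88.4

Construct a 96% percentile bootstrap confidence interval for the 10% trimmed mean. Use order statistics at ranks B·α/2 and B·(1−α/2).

Sorted replicates: 82.1, 82.7, 82.9, 83.2, 83.6, 83.7, 84.0, 84.4, 84.5, 84.9, 85.0, 85.1, 85.2, 85.3, 85.4, 85.5, 85.6, 85.7, 86.0, 86.1, 86.3, 86.5, 86.7, 86.9, 87.0, 87.1, 87.2, 87.3, 87.4, 87.5, 87.8, 87.9, 88.0, 88.2, 88.4, 88.6, 89.1, 89.2, 89.6, 89.8, 90.0, 90.4, 90.6, 91.3, 91.4, 91.5, 91.9, 93.0, 93.4, 93.5
α = 0.04; lower rank = 50 × 0.020 = 1; upper rank = 50 × 0.980 = 49.
The 1st smallest replicate is 82.1; the 49th is 93.4.

(82.1, 93.4)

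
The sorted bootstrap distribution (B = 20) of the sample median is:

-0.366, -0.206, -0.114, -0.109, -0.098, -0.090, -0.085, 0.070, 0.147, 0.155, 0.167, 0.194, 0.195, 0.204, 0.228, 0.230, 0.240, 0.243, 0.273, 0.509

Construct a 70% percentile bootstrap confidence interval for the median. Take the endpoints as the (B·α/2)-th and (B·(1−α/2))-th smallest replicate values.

(-0.114, 0.240)

α = 0.30; lower rank = 20 × 0.150 = 3; upper rank = 20 × 0.850 = 17.
The 3rd smallest replicate is -0.114; the 17th is 0.240.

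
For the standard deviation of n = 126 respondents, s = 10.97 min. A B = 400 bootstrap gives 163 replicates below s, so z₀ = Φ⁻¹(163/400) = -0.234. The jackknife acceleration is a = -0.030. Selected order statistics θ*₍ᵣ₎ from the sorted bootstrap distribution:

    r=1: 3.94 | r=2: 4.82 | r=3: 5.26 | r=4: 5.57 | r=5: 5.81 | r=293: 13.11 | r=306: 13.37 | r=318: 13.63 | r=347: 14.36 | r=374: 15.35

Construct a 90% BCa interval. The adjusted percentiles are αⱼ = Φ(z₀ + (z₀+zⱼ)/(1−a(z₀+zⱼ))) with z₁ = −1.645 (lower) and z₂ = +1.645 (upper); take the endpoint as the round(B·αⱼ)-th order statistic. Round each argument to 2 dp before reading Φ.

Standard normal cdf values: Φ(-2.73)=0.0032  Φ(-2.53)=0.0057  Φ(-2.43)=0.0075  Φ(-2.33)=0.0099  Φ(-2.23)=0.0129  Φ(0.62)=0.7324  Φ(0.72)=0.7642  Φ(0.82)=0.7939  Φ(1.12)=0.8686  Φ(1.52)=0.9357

Lower: z₀ + z₁ = -0.234 + (-1.645) = -1.879; 1 − a(z₀+z₁) = 1 − (-0.030)(-1.879) = 0.9436; argument = -0.234 + (-1.879)/0.9436 = -2.2252 → -2.23.
α₁ = Φ(-2.23) = 0.0129; rank = round(400 × 0.0129) = 5; θ*₍5₎ = 5.81.
Upper: z₀ + z₂ = 1.411; 1 − a(z₀+z₂) = 1.0423; argument = 1.1197 → 1.12; α₂ = 0.8686; rank = 347; θ*₍347₎ = 14.36.

(5.81, 14.36)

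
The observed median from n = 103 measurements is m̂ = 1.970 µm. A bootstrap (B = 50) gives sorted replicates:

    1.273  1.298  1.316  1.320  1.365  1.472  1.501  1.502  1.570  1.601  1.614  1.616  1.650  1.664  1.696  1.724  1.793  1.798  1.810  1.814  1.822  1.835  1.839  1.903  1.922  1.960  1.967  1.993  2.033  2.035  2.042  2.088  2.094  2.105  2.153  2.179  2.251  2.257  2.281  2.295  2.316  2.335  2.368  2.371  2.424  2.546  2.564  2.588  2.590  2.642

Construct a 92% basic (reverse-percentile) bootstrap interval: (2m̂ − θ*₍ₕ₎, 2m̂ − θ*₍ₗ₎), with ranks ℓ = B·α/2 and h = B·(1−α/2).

(1.352, 2.642)

Percentile endpoints at ranks 2 and 48: θ*₍2₎ = 1.298, θ*₍48₎ = 2.588.
Basic interval reflects these around m̂:
  lower = 2 × 1.970 − 2.588 = 1.352
  upper = 2 × 1.970 − 1.298 = 2.642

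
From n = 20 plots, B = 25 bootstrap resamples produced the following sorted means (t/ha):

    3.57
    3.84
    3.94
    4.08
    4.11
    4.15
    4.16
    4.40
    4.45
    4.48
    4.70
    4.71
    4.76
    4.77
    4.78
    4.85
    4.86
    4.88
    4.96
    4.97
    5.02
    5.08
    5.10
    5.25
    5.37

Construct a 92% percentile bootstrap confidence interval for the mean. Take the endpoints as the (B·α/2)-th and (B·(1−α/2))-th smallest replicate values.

(3.57, 5.25)

α = 0.08; lower rank = 25 × 0.040 = 1; upper rank = 25 × 0.960 = 24.
The 1st smallest replicate is 3.57; the 24th is 5.25.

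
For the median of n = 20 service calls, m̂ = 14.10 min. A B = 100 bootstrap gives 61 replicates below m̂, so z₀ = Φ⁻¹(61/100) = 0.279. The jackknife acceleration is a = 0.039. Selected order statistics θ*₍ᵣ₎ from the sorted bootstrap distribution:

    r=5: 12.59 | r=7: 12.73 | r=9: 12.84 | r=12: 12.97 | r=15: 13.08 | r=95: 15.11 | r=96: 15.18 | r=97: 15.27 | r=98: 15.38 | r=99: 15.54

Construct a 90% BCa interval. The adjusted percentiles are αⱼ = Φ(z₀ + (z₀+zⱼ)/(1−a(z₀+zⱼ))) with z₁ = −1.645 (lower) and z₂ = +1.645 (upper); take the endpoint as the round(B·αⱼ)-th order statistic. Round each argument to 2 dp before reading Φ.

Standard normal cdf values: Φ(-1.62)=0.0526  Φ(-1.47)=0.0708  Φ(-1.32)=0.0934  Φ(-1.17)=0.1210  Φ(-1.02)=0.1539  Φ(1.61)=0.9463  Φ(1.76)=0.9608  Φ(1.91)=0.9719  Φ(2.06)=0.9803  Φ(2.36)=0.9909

(13.08, 15.54)

Lower: z₀ + z₁ = 0.279 + (-1.645) = -1.366; 1 − a(z₀+z₁) = 1 − (0.039)(-1.366) = 1.0533; argument = 0.279 + (-1.366)/1.0533 = -1.0179 → -1.02.
α₁ = Φ(-1.02) = 0.1539; rank = round(100 × 0.1539) = 15; θ*₍15₎ = 13.08.
Upper: z₀ + z₂ = 1.924; 1 − a(z₀+z₂) = 0.9250; argument = 2.3591 → 2.36; α₂ = 0.9909; rank = 99; θ*₍99₎ = 15.54.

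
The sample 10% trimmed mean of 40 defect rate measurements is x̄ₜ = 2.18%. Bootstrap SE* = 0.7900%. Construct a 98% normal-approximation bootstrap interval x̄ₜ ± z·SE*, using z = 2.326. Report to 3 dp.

Margin = 2.326 × 0.7900 = 1.8375
Interval: 2.18 ± 1.8375

(0.342, 4.018)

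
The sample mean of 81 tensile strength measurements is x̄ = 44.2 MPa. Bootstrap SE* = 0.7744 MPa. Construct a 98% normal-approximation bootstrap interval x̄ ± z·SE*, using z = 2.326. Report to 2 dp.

Margin = 2.326 × 0.7744 = 1.801
Interval: 44.2 ± 1.801

(42.40, 46.00)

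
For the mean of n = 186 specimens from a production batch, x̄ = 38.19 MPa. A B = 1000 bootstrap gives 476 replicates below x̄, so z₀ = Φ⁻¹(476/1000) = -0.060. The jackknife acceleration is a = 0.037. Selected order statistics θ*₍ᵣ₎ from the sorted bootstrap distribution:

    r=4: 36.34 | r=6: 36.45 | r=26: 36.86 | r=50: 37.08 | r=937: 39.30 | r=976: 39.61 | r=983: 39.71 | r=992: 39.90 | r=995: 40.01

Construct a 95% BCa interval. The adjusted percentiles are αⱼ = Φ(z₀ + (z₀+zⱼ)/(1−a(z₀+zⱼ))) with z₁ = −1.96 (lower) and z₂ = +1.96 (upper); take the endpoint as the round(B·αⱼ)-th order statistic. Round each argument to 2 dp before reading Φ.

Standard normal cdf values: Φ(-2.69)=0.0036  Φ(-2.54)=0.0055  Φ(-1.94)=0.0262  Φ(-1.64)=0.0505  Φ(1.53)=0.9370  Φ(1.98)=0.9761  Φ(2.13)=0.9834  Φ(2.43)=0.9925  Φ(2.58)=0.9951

Lower: z₀ + z₁ = -0.060 + (-1.960) = -2.020; 1 − a(z₀+z₁) = 1 − (0.037)(-2.020) = 1.0747; argument = -0.060 + (-2.020)/1.0747 = -1.9395 → -1.94.
α₁ = Φ(-1.94) = 0.0262; rank = round(1000 × 0.0262) = 26; θ*₍26₎ = 36.86.
Upper: z₀ + z₂ = 1.900; 1 − a(z₀+z₂) = 0.9297; argument = 1.9837 → 1.98; α₂ = 0.9761; rank = 976; θ*₍976₎ = 39.61.

(36.86, 39.61)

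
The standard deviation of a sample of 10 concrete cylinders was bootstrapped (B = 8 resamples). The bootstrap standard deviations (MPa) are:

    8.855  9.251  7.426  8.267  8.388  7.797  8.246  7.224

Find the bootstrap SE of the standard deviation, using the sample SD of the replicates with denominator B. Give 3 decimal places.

Bootstrap SE is the standard deviation of the 8 replicate standard deviations.
Mean of replicates: (8.855 + 9.251 + 7.426 + 8.267 + 8.388 + 7.797 + 8.246 + 7.224) / 8 = 65.4540 / 8 = 8.1817
Sum of squared deviations: (+0.6733)² + (+1.0693)² + (−0.7557)² + (+0.0853)² + (+0.2063)² + (−0.3847)² + (+0.0643)² + (−0.9577)² = 3.2870
Variance = 3.2870 / 8 = 0.4109
SE* = √0.4109

SE* = 0.641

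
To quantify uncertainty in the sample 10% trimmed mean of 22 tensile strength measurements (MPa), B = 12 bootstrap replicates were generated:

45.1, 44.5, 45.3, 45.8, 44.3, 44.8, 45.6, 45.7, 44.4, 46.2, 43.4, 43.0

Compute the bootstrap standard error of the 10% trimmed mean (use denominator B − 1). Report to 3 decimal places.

Bootstrap SE is the standard deviation of the 12 replicate 10% trimmed means.
Mean of replicates: (45.1 + 44.5 + 45.3 + 45.8 + 44.3 + 44.8 + 45.6 + 45.7 + 44.4 + 46.2 + 43.4 + 43.0) / 12 = 538.1000 / 12 = 44.8417
Sum of squared deviations: (+0.2583)² + (−0.3417)² + (+0.4583)² + (+0.9583)² + (−0.5417)² + (−0.0417)² + (+0.7583)² + (+0.8583)² + (−0.4417)² + (+1.3583)² + (−1.4417)² + (−1.8417)² = 10.4292
Variance = 10.4292 / 11 = 0.9481
SE* = √0.9481

SE* = 0.974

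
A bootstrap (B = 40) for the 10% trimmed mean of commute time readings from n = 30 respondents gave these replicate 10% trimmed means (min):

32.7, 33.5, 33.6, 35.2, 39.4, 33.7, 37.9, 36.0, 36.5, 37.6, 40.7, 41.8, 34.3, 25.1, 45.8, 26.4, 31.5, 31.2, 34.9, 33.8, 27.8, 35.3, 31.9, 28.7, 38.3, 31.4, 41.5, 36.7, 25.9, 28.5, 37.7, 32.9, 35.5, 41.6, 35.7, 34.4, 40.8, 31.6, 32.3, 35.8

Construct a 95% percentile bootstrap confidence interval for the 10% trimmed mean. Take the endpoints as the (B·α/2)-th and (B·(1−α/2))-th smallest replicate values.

Sorted replicates: 25.1, 25.9, 26.4, 27.8, 28.5, 28.7, 31.2, 31.4, 31.5, 31.6, 31.9, 32.3, 32.7, 32.9, 33.5, 33.6, 33.7, 33.8, 34.3, 34.4, 34.9, 35.2, 35.3, 35.5, 35.7, 35.8, 36.0, 36.5, 36.7, 37.6, 37.7, 37.9, 38.3, 39.4, 40.7, 40.8, 41.5, 41.6, 41.8, 45.8
α = 0.05; lower rank = 40 × 0.025 = 1; upper rank = 40 × 0.975 = 39.
The 1st smallest replicate is 25.1; the 39th is 41.8.

(25.1, 41.8)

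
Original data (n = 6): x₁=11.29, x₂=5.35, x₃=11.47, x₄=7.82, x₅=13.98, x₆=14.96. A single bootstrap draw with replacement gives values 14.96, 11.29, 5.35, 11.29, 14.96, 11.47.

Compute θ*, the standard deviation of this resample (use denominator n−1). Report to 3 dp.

Mean = 11.5533; sum of squared deviations = 61.8377
s² = 61.8377 / 5 = 12.3675
s = √12.3675 = 3.517

θ* = 3.517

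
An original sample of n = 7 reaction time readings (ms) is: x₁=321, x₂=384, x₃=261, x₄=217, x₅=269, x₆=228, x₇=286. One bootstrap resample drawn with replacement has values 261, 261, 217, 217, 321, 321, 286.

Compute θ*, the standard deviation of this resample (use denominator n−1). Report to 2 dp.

θ* = 43.27

Mean = 269.1429; sum of squared deviations = 11232.8571
s² = 11232.8571 / 6 = 1872.1429
s = √1872.1429 = 43.27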